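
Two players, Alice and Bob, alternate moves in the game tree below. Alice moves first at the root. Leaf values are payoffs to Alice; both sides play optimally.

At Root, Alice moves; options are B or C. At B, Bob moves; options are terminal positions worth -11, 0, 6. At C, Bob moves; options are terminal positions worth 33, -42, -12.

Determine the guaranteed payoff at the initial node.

B (Bob): min(-11, 0, 6) = -11
C (Bob): min(33, -42, -12) = -42
Root (Alice): max(-11, -42) = -11

-11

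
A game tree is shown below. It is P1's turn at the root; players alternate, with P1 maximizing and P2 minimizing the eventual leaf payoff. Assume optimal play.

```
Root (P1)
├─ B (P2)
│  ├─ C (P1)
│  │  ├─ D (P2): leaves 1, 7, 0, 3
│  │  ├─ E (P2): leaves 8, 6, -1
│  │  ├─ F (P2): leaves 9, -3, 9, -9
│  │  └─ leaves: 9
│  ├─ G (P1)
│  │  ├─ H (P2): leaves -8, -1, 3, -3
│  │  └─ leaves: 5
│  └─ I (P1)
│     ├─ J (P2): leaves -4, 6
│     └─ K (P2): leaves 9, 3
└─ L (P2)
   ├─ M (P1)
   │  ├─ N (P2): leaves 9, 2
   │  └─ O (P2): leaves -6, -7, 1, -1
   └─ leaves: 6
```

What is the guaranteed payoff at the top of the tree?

D (P2): min(1, 7, 0, 3) = 0
E (P2): min(8, 6, -1) = -1
F (P2): min(9, -3, 9, -9) = -9
C (P1): max(0, -1, -9, 9) = 9
H (P2): min(-8, -1, 3, -3) = -8
G (P1): max(-8, 5) = 5
J (P2): min(-4, 6) = -4
K (P2): min(9, 3) = 3
I (P1): max(-4, 3) = 3
B (P2): min(9, 5, 3) = 3
N (P2): min(9, 2) = 2
O (P2): min(-6, -7, 1, -1) = -7
M (P1): max(2, -7) = 2
L (P2): min(2, 6) = 2
Root (P1): max(3, 2) = 3

3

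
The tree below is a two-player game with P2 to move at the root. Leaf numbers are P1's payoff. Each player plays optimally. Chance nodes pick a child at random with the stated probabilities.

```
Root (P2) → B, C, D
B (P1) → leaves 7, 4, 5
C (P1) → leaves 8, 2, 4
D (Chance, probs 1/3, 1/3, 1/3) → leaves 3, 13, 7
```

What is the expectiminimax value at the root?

B (P1): max(7, 4, 5) = 7
C (P1): max(8, 2, 4) = 8
D (Chance): 1/3·3 + 1/3·13 + 1/3·7 = 7.67
Root (P2): min(7, 8, 7.67) = 7

7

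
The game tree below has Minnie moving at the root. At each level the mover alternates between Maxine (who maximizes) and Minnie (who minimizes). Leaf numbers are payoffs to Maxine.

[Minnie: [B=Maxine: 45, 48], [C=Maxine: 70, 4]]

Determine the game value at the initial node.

48

B (Maxine): max(45, 48) = 48
C (Maxine): max(70, 4) = 70
Root (Minnie): min(48, 70) = 48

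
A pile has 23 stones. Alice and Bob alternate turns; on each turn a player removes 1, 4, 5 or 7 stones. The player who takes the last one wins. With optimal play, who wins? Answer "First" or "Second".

Mark each pile size as W (mover wins) or L (mover loses):
i:   0  1  2  3  4  5  6  7  8  9 10 11 12 13 14 15 16 17 18 19 20 21 22 23
     L  W  L  W  W  W  W  W  L  W  L  W  W  W  W  W  L  W  L  W  W  W  W  W
Position 23 is W, so the first player wins.

First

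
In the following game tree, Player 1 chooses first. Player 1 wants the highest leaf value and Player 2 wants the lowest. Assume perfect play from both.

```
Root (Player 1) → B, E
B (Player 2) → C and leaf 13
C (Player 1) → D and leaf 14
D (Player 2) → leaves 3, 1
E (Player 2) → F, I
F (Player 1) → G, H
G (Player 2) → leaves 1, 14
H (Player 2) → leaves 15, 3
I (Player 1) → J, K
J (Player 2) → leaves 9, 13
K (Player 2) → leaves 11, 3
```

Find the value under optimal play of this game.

13

D (Player 2): min(3, 1) = 1
C (Player 1): max(1, 14) = 14
B (Player 2): min(14, 13) = 13
G (Player 2): min(1, 14) = 1
H (Player 2): min(15, 3) = 3
F (Player 1): max(1, 3) = 3
J (Player 2): min(9, 13) = 9
K (Player 2): min(11, 3) = 3
I (Player 1): max(9, 3) = 9
E (Player 2): min(3, 9) = 3
Root (Player 1): max(13, 3) = 13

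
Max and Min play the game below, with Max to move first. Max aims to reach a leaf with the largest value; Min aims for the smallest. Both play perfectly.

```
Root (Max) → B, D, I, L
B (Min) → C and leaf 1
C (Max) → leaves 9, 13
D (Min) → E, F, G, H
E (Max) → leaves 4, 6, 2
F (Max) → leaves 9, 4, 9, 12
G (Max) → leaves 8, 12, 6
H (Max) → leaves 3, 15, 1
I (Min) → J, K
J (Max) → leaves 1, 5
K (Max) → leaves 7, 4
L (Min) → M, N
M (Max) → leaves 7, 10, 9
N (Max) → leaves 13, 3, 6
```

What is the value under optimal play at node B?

C: max(9, 13) = 13
B: min(13, 1) = 1

1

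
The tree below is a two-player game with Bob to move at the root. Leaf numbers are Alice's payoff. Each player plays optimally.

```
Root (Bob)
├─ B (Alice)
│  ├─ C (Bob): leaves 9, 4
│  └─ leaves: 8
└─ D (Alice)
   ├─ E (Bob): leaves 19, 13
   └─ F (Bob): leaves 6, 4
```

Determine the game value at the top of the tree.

C (Bob): min(9, 4) = 4
B (Alice): max(4, 8) = 8
E (Bob): min(19, 13) = 13
F (Bob): min(6, 4) = 4
D (Alice): max(13, 4) = 13
Root (Bob): min(8, 13) = 8

8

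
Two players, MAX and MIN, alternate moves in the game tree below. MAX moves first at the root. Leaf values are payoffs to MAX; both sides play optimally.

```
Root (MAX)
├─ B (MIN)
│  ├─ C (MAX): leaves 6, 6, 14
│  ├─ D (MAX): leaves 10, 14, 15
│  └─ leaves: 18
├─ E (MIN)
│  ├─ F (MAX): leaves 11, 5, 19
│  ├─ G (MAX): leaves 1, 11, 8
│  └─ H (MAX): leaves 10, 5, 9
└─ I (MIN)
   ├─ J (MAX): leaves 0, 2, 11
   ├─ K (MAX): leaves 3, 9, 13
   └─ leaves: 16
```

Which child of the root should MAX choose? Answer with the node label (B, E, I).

B

C (MAX): max(6, 6, 14) = 14
D (MAX): max(10, 14, 15) = 15
B (MIN): min(14, 15, 18) = 14
F (MAX): max(11, 5, 19) = 19
G (MAX): max(1, 11, 8) = 11
H (MAX): max(10, 5, 9) = 10
E (MIN): min(19, 11, 10) = 10
J (MAX): max(0, 2, 11) = 11
K (MAX): max(3, 9, 13) = 13
I (MIN): min(11, 13, 16) = 11
Root (MAX): max(14, 10, 11) = 14
MAX picks the child with the highest value: B (value 14).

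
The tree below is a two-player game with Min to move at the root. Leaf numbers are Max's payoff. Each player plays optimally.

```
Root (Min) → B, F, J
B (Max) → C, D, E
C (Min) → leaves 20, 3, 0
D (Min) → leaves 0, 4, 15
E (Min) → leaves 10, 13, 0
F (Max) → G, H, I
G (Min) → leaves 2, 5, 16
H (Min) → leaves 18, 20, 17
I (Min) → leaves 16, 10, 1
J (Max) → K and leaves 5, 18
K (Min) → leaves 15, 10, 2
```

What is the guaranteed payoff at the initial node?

0

C (Min): min(20, 3, 0) = 0
D (Min): min(0, 4, 15) = 0
E (Min): min(10, 13, 0) = 0
B (Max): max(0, 0, 0) = 0
G (Min): min(2, 5, 16) = 2
H (Min): min(18, 20, 17) = 17
I (Min): min(16, 10, 1) = 1
F (Max): max(2, 17, 1) = 17
K (Min): min(15, 10, 2) = 2
J (Max): max(2, 5, 18) = 18
Root (Min): min(0, 17, 18) = 0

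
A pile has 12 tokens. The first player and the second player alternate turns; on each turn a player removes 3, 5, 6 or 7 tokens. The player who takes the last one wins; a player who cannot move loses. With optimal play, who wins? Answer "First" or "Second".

Second

Mark each pile size as W (mover wins) or L (mover loses):
i:   0  1  2  3  4  5  6  7  8  9 10 11 12
     L  L  L  W  W  W  W  W  W  W  L  L  L
Position 12 is L, so the second player wins.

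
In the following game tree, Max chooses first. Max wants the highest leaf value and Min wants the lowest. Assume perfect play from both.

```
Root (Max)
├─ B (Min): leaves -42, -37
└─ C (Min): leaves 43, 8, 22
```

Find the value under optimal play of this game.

8

B (Min): min(-42, -37) = -42
C (Min): min(43, 8, 22) = 8
Root (Max): max(-42, 8) = 8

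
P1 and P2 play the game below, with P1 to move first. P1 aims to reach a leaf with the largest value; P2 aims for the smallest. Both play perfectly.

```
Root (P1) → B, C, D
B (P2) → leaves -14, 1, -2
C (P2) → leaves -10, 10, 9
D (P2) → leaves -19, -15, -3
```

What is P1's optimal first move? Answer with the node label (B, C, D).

B (P2): min(-14, 1, -2) = -14
C (P2): min(-10, 10, 9) = -10
D (P2): min(-19, -15, -3) = -19
Root (P1): max(-14, -10, -19) = -10
P1 picks the child with the highest value: C (value -10).

C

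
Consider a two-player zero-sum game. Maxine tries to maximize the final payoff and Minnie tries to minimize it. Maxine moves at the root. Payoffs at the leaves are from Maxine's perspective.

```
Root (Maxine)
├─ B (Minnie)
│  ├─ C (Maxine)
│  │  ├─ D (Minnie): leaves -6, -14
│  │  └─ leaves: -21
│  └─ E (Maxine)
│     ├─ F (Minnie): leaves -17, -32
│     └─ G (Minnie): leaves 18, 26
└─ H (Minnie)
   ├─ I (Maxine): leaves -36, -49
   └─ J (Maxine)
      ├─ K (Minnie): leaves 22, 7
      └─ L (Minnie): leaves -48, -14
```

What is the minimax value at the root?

D (Minnie): min(-6, -14) = -14
C (Maxine): max(-14, -21) = -14
F (Minnie): min(-17, -32) = -32
G (Minnie): min(18, 26) = 18
E (Maxine): max(-32, 18) = 18
B (Minnie): min(-14, 18) = -14
I (Maxine): max(-36, -49) = -36
K (Minnie): min(22, 7) = 7
L (Minnie): min(-48, -14) = -48
J (Maxine): max(7, -48) = 7
H (Minnie): min(-36, 7) = -36
Root (Maxine): max(-14, -36) = -14

-14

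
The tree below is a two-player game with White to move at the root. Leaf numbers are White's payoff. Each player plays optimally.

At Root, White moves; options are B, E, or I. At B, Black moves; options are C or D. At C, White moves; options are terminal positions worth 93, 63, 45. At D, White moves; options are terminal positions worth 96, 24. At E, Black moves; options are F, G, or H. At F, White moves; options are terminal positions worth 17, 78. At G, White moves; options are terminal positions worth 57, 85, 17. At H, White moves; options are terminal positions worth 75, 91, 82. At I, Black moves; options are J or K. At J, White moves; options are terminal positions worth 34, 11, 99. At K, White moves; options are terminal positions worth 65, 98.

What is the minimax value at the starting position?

98

C (White): max(93, 63, 45) = 93
D (White): max(96, 24) = 96
B (Black): min(93, 96) = 93
F (White): max(17, 78) = 78
G (White): max(57, 85, 17) = 85
H (White): max(75, 91, 82) = 91
E (Black): min(78, 85, 91) = 78
J (White): max(34, 11, 99) = 99
K (White): max(65, 98) = 98
I (Black): min(99, 98) = 98
Root (White): max(93, 78, 98) = 98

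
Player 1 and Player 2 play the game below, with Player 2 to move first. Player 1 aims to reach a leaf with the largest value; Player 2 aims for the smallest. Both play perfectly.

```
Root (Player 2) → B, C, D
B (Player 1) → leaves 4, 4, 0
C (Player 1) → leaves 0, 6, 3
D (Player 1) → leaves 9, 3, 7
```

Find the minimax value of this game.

4

B (Player 1): max(4, 4, 0) = 4
C (Player 1): max(0, 6, 3) = 6
D (Player 1): max(9, 3, 7) = 9
Root (Player 2): min(4, 6, 9) = 4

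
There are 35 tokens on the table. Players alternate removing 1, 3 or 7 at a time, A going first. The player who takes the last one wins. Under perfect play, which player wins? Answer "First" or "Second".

i:   0  1  2  3  4  5  6  7  8  9 10 11 12 13 14 15 16 17 18 19 20 21 22 23 24 25 26 27 28 29 30 31 32 33 34 35
     L  W  L  W  L  W  L  W  L  W  L  W  L  W  L  W  L  W  L  W  L  W  L  W  L  W  L  W  L  W  L  W  L  W  L  W
Position 35 is W, so the first player wins.

First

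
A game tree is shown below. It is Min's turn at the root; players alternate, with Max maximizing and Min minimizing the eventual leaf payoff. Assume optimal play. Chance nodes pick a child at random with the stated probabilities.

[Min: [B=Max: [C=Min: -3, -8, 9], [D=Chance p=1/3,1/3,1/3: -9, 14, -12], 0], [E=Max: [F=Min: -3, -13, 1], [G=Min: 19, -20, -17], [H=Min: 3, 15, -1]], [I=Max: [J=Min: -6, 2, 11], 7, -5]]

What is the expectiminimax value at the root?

C (Min): min(-3, -8, 9) = -8
D (Chance): 1/3·-9 + 1/3·14 + 1/3·-12 = -2.33
B (Max): max(-8, -2.33, 0) = 0
F (Min): min(-3, -13, 1) = -13
G (Min): min(19, -20, -17) = -20
H (Min): min(3, 15, -1) = -1
E (Max): max(-13, -20, -1) = -1
J (Min): min(-6, 2, 11) = -6
I (Max): max(-6, 7, -5) = 7
Root (Min): min(0, -1, 7) = -1

-1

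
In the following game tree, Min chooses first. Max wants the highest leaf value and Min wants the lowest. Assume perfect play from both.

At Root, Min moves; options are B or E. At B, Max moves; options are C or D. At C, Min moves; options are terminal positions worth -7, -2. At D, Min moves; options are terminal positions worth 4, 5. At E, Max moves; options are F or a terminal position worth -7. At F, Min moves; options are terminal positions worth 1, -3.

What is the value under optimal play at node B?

C: min(-7, -2) = -7
D: min(4, 5) = 4
B: max(-7, 4) = 4

4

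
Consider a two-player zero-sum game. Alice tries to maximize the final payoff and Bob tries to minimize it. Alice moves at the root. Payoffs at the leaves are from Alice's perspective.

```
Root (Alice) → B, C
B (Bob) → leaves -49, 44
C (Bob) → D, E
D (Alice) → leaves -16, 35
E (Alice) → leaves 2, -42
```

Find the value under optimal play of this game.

B (Bob): min(-49, 44) = -49
D (Alice): max(-16, 35) = 35
E (Alice): max(2, -42) = 2
C (Bob): min(35, 2) = 2
Root (Alice): max(-49, 2) = 2

2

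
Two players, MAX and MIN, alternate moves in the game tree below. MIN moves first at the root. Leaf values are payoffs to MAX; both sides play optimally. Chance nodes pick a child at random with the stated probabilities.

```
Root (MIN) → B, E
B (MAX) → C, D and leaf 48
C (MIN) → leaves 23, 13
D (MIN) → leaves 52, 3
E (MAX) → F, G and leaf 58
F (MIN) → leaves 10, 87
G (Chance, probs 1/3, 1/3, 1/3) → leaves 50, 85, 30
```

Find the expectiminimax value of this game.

48

C (MIN): min(23, 13) = 13
D (MIN): min(52, 3) = 3
B (MAX): max(13, 3, 48) = 48
F (MIN): min(10, 87) = 10
G (Chance): 1/3·50 + 1/3·85 + 1/3·30 = 55
E (MAX): max(10, 55, 58) = 58
Root (MIN): min(48, 58) = 48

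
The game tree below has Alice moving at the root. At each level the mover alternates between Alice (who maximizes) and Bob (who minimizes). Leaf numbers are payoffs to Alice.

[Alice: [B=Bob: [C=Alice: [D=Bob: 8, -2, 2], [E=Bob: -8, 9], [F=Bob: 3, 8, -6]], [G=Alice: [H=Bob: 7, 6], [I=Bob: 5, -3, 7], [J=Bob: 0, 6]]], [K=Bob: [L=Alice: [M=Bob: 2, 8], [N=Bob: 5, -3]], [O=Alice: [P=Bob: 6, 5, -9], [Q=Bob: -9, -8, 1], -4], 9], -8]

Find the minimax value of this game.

D (Bob): min(8, -2, 2) = -2
E (Bob): min(-8, 9) = -8
F (Bob): min(3, 8, -6) = -6
C (Alice): max(-2, -8, -6) = -2
H (Bob): min(7, 6) = 6
I (Bob): min(5, -3, 7) = -3
J (Bob): min(0, 6) = 0
G (Alice): max(6, -3, 0) = 6
B (Bob): min(-2, 6) = -2
M (Bob): min(2, 8) = 2
N (Bob): min(5, -3) = -3
L (Alice): max(2, -3) = 2
P (Bob): min(6, 5, -9) = -9
Q (Bob): min(-9, -8, 1) = -9
O (Alice): max(-9, -9, -4) = -4
K (Bob): min(2, -4, 9) = -4
Root (Alice): max(-2, -4, -8) = -2

-2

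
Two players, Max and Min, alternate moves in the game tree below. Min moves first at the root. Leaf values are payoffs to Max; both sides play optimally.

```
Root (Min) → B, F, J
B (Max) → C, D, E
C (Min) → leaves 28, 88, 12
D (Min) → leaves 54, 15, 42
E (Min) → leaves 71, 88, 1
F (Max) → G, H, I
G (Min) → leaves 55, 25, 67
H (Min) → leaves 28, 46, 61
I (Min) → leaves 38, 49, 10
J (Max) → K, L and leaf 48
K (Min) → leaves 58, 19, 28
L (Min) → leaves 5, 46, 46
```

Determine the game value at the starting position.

15

C (Min): min(28, 88, 12) = 12
D (Min): min(54, 15, 42) = 15
E (Min): min(71, 88, 1) = 1
B (Max): max(12, 15, 1) = 15
G (Min): min(55, 25, 67) = 25
H (Min): min(28, 46, 61) = 28
I (Min): min(38, 49, 10) = 10
F (Max): max(25, 28, 10) = 28
K (Min): min(58, 19, 28) = 19
L (Min): min(5, 46, 46) = 5
J (Max): max(19, 5, 48) = 48
Root (Min): min(15, 28, 48) = 15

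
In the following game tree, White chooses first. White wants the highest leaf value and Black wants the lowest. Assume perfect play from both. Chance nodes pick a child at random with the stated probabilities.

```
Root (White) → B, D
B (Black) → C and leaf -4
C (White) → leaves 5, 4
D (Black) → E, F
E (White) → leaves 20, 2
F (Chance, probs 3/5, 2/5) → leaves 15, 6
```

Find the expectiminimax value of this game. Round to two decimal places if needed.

11.4

C (White): max(5, 4) = 5
B (Black): min(5, -4) = -4
E (White): max(20, 2) = 20
F (Chance): 3/5·15 + 2/5·6 = 11.4
D (Black): min(20, 11.4) = 11.4
Root (White): max(-4, 11.4) = 11.4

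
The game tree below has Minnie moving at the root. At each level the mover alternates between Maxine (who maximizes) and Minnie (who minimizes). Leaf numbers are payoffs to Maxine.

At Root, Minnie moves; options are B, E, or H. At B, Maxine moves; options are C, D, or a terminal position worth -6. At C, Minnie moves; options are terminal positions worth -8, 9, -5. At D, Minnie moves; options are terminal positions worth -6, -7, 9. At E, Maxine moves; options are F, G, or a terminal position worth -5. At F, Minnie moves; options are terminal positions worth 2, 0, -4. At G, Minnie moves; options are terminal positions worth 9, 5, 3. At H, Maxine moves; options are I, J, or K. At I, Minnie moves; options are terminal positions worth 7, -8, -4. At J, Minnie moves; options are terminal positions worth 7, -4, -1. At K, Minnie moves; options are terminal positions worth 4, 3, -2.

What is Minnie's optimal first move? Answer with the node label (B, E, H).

C (Minnie): min(-8, 9, -5) = -8
D (Minnie): min(-6, -7, 9) = -7
B (Maxine): max(-8, -7, -6) = -6
F (Minnie): min(2, 0, -4) = -4
G (Minnie): min(9, 5, 3) = 3
E (Maxine): max(-4, 3, -5) = 3
I (Minnie): min(7, -8, -4) = -8
J (Minnie): min(7, -4, -1) = -4
K (Minnie): min(4, 3, -2) = -2
H (Maxine): max(-8, -4, -2) = -2
Root (Minnie): min(-6, 3, -2) = -6
Minnie picks the child with the lowest value: B (value -6).

B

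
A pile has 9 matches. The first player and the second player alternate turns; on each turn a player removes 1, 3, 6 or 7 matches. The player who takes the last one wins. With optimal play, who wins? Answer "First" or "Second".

Positions where the player to move wins (W) vs loses (L):
i:   0  1  2  3  4  5  6  7  8  9
     L  W  L  W  L  W  W  W  W  W
Position 9 is W, so the first player wins.

First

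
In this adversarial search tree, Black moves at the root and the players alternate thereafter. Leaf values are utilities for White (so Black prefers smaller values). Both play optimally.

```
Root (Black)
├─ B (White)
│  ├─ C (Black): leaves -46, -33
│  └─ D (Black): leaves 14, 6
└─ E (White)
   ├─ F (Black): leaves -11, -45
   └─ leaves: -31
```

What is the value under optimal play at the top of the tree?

C (Black): min(-46, -33) = -46
D (Black): min(14, 6) = 6
B (White): max(-46, 6) = 6
F (Black): min(-11, -45) = -45
E (White): max(-45, -31) = -31
Root (Black): min(6, -31) = -31

-31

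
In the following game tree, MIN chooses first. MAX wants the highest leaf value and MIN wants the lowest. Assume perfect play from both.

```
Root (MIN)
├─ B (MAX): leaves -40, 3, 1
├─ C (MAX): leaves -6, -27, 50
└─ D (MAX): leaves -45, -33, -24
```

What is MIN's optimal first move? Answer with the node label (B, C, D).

B (MAX): max(-40, 3, 1) = 3
C (MAX): max(-6, -27, 50) = 50
D (MAX): max(-45, -33, -24) = -24
Root (MIN): min(3, 50, -24) = -24
MIN picks the child with the lowest value: D (value -24).

D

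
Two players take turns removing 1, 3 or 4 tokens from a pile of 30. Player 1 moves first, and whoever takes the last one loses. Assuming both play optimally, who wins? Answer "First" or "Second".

First

W/L table (W = player to move can force a win):
i:   0  1  2  3  4  5  6  7  8  9 10 11 12 13 14 15 16 17 18 19 20 21 22 23 24 25 26 27 28 29 30
     W  L  W  L  W  W  W  W  L  W  L  W  W  W  W  L  W  L  W  W  W  W  L  W  L  W  W  W  W  L  W
Position 30 is W, so the first player wins.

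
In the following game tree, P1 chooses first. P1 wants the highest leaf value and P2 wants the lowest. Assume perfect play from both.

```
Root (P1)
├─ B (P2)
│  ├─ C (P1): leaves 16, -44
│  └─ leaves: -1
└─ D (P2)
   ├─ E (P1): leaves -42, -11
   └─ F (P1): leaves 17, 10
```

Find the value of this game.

C (P1): max(16, -44) = 16
B (P2): min(16, -1) = -1
E (P1): max(-42, -11) = -11
F (P1): max(17, 10) = 17
D (P2): min(-11, 17) = -11
Root (P1): max(-1, -11) = -1

-1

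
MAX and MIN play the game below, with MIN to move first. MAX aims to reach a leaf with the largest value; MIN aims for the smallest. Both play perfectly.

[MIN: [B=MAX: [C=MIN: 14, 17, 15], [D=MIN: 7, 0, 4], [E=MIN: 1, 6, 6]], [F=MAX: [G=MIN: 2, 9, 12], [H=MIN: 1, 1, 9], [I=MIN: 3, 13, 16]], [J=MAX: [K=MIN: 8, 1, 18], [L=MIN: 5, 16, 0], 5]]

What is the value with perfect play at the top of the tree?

C (MIN): min(14, 17, 15) = 14
D (MIN): min(7, 0, 4) = 0
E (MIN): min(1, 6, 6) = 1
B (MAX): max(14, 0, 1) = 14
G (MIN): min(2, 9, 12) = 2
H (MIN): min(1, 1, 9) = 1
I (MIN): min(3, 13, 16) = 3
F (MAX): max(2, 1, 3) = 3
K (MIN): min(8, 1, 18) = 1
L (MIN): min(5, 16, 0) = 0
J (MAX): max(1, 0, 5) = 5
Root (MIN): min(14, 3, 5) = 3

3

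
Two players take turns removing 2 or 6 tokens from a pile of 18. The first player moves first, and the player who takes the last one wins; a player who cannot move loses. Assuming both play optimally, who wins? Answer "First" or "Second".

First

i:   0  1  2  3  4  5  6  7  8  9 10 11 12 13 14 15 16 17 18
     L  L  W  W  L  L  W  W  L  L  W  W  L  L  W  W  L  L  W
Position 18 is W, so the first player wins.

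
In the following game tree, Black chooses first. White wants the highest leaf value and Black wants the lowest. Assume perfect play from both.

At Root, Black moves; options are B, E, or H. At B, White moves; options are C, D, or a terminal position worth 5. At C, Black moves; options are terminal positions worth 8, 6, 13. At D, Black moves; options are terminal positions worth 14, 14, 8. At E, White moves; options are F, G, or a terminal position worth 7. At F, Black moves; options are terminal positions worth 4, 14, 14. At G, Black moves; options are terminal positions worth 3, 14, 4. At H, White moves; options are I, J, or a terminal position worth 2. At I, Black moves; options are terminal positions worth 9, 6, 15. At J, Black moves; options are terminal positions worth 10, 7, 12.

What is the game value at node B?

8

C: min(8, 6, 13) = 6
D: min(14, 14, 8) = 8
B: max(6, 8, 5) = 8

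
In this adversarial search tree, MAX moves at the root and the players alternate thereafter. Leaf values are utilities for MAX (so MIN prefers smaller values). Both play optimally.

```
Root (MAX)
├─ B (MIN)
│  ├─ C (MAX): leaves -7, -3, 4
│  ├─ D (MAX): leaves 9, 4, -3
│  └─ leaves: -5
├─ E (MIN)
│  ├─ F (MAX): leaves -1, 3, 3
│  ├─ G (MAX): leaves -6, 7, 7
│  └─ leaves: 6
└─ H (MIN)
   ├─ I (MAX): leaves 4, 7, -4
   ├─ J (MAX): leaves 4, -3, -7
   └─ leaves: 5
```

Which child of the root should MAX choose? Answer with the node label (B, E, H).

H

C (MAX): max(-7, -3, 4) = 4
D (MAX): max(9, 4, -3) = 9
B (MIN): min(4, 9, -5) = -5
F (MAX): max(-1, 3, 3) = 3
G (MAX): max(-6, 7, 7) = 7
E (MIN): min(3, 7, 6) = 3
I (MAX): max(4, 7, -4) = 7
J (MAX): max(4, -3, -7) = 4
H (MIN): min(7, 4, 5) = 4
Root (MAX): max(-5, 3, 4) = 4
MAX picks the child with the highest value: H (value 4).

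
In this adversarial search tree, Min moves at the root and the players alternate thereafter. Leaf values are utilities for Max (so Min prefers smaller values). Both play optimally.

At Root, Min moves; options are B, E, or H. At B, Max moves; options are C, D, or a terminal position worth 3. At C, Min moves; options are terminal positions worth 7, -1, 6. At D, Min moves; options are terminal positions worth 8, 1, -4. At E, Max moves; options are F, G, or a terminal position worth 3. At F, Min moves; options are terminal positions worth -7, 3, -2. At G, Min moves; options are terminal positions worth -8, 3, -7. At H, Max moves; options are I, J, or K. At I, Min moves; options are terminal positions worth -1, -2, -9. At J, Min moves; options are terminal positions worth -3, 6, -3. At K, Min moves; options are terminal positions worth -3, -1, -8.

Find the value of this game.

-3

C (Min): min(7, -1, 6) = -1
D (Min): min(8, 1, -4) = -4
B (Max): max(-1, -4, 3) = 3
F (Min): min(-7, 3, -2) = -7
G (Min): min(-8, 3, -7) = -8
E (Max): max(-7, -8, 3) = 3
I (Min): min(-1, -2, -9) = -9
J (Min): min(-3, 6, -3) = -3
K (Min): min(-3, -1, -8) = -8
H (Max): max(-9, -3, -8) = -3
Root (Min): min(3, 3, -3) = -3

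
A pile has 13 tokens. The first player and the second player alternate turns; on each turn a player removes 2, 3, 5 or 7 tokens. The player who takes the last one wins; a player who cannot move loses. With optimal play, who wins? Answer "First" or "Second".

Positions where the player to move wins (W) vs loses (L):
i:   0  1  2  3  4  5  6  7  8  9 10 11 12 13
     L  L  W  W  W  W  W  W  W  L  L  W  W  W
Position 13 is W, so the first player wins.

First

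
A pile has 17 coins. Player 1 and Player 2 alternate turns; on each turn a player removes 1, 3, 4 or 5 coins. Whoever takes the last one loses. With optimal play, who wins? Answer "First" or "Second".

i:   0  1  2  3  4  5  6  7  8  9 10 11 12 13 14 15 16 17
     W  L  W  L  W  W  W  W  W  L  W  L  W  W  W  W  W  L
Position 17 is L, so the second player wins.

Second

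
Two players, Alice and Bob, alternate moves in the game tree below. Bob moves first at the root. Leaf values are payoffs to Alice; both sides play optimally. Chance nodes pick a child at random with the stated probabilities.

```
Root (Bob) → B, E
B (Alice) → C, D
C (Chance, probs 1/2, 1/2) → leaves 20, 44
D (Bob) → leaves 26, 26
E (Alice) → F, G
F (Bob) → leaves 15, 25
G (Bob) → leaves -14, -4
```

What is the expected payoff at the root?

C (Chance): 1/2·20 + 1/2·44 = 32
D (Bob): min(26, 26) = 26
B (Alice): max(32, 26) = 32
F (Bob): min(15, 25) = 15
G (Bob): min(-14, -4) = -14
E (Alice): max(15, -14) = 15
Root (Bob): min(32, 15) = 15

15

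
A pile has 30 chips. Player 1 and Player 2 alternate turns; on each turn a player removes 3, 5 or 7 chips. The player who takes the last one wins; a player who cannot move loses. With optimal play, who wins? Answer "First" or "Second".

Mark each pile size as W (mover wins) or L (mover loses):
i:   0  1  2  3  4  5  6  7  8  9 10 11 12 13 14 15 16 17 18 19 20 21 22 23 24 25 26 27 28 29 30
     L  L  L  W  W  W  W  W  W  W  L  L  L  W  W  W  W  W  W  W  L  L  L  W  W  W  W  W  W  W  L
Position 30 is L, so the second player wins.

Second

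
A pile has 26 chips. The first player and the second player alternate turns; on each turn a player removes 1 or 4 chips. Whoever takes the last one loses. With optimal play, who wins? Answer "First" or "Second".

W/L table (W = player to move can force a win):
i:   0  1  2  3  4  5  6  7  8  9 10 11 12 13 14 15 16 17 18 19 20 21 22 23 24 25 26
     W  L  W  L  W  W  L  W  L  W  W  L  W  L  W  W  L  W  L  W  W  L  W  L  W  W  L
Position 26 is L, so the second player wins.

Second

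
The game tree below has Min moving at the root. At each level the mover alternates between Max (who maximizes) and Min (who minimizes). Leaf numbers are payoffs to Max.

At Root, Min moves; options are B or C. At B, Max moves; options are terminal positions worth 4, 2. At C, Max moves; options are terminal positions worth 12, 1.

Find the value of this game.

4

B (Max): max(4, 2) = 4
C (Max): max(12, 1) = 12
Root (Min): min(4, 12) = 4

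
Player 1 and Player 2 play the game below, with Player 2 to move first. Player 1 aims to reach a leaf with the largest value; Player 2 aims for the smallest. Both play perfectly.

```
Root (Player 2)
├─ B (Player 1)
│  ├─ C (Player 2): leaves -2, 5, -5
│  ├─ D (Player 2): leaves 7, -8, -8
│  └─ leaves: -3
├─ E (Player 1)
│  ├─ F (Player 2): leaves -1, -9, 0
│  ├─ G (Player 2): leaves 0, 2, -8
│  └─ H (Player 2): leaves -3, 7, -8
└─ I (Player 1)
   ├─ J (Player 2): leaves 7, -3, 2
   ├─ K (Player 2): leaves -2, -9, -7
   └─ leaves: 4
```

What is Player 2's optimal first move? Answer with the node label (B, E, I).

E

C (Player 2): min(-2, 5, -5) = -5
D (Player 2): min(7, -8, -8) = -8
B (Player 1): max(-5, -8, -3) = -3
F (Player 2): min(-1, -9, 0) = -9
G (Player 2): min(0, 2, -8) = -8
H (Player 2): min(-3, 7, -8) = -8
E (Player 1): max(-9, -8, -8) = -8
J (Player 2): min(7, -3, 2) = -3
K (Player 2): min(-2, -9, -7) = -9
I (Player 1): max(-3, -9, 4) = 4
Root (Player 2): min(-3, -8, 4) = -8
Player 2 picks the child with the lowest value: E (value -8).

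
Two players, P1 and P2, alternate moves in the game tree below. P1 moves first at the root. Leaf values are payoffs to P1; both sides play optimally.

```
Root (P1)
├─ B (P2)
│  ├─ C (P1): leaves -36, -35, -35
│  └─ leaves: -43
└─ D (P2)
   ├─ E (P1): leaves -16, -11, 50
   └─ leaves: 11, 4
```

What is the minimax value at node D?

4

E: max(-16, -11, 50) = 50
D: min(50, 11, 4) = 4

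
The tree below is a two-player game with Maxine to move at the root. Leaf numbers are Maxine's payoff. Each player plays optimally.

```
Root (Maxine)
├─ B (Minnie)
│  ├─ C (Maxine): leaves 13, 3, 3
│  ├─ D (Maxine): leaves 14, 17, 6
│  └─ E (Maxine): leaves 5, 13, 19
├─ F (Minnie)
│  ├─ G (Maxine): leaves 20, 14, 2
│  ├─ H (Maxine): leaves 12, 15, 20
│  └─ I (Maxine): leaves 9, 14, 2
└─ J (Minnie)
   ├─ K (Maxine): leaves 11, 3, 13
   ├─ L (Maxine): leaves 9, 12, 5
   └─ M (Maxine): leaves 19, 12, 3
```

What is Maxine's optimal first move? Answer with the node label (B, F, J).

F

C (Maxine): max(13, 3, 3) = 13
D (Maxine): max(14, 17, 6) = 17
E (Maxine): max(5, 13, 19) = 19
B (Minnie): min(13, 17, 19) = 13
G (Maxine): max(20, 14, 2) = 20
H (Maxine): max(12, 15, 20) = 20
I (Maxine): max(9, 14, 2) = 14
F (Minnie): min(20, 20, 14) = 14
K (Maxine): max(11, 3, 13) = 13
L (Maxine): max(9, 12, 5) = 12
M (Maxine): max(19, 12, 3) = 19
J (Minnie): min(13, 12, 19) = 12
Root (Maxine): max(13, 14, 12) = 14
Maxine picks the child with the highest value: F (value 14).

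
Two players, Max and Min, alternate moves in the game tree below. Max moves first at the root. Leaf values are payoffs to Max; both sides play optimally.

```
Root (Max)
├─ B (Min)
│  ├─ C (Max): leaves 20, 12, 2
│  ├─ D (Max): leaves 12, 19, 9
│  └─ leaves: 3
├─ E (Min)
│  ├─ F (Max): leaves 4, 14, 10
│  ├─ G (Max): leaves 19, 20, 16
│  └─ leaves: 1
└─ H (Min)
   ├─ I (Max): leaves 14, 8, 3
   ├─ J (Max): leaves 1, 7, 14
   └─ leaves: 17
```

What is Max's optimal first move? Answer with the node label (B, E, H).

H

C (Max): max(20, 12, 2) = 20
D (Max): max(12, 19, 9) = 19
B (Min): min(20, 19, 3) = 3
F (Max): max(4, 14, 10) = 14
G (Max): max(19, 20, 16) = 20
E (Min): min(14, 20, 1) = 1
I (Max): max(14, 8, 3) = 14
J (Max): max(1, 7, 14) = 14
H (Min): min(14, 14, 17) = 14
Root (Max): max(3, 1, 14) = 14
Max picks the child with the highest value: H (value 14).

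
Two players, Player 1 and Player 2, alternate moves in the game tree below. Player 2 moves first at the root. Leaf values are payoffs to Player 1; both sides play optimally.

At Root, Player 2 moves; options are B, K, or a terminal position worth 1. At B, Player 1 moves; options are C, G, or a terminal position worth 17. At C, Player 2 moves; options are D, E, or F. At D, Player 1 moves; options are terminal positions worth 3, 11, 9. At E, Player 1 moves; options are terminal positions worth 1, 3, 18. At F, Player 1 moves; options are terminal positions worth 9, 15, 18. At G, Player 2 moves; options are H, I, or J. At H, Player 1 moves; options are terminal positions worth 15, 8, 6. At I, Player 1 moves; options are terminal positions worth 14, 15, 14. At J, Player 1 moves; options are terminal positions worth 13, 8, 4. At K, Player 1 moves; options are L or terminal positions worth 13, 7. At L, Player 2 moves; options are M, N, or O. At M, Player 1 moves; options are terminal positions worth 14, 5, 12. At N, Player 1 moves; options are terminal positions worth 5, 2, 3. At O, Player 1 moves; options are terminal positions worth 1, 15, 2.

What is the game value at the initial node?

D (Player 1): max(3, 11, 9) = 11
E (Player 1): max(1, 3, 18) = 18
F (Player 1): max(9, 15, 18) = 18
C (Player 2): min(11, 18, 18) = 11
H (Player 1): max(15, 8, 6) = 15
I (Player 1): max(14, 15, 14) = 15
J (Player 1): max(13, 8, 4) = 13
G (Player 2): min(15, 15, 13) = 13
B (Player 1): max(11, 13, 17) = 17
M (Player 1): max(14, 5, 12) = 14
N (Player 1): max(5, 2, 3) = 5
O (Player 1): max(1, 15, 2) = 15
L (Player 2): min(14, 5, 15) = 5
K (Player 1): max(5, 13, 7) = 13
Root (Player 2): min(17, 13, 1) = 1

1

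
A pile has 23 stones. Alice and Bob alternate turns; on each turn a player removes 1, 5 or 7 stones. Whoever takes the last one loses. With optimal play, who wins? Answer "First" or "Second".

Second

i:   0  1  2  3  4  5  6  7  8  9 10 11 12 13 14 15 16 17 18 19 20 21 22 23
     W  L  W  L  W  L  W  L  W  L  W  L  W  L  W  L  W  L  W  L  W  L  W  L
Position 23 is L, so the second player wins.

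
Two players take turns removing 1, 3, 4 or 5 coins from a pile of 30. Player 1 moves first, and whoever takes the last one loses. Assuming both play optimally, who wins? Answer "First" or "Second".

Mark each pile size as W (mover wins) or L (mover loses):
i:   0  1  2  3  4  5  6  7  8  9 10 11 12 13 14 15 16 17 18 19 20 21 22 23 24 25 26 27 28 29 30
     W  L  W  L  W  W  W  W  W  L  W  L  W  W  W  W  W  L  W  L  W  W  W  W  W  L  W  L  W  W  W
Position 30 is W, so the first player wins.

First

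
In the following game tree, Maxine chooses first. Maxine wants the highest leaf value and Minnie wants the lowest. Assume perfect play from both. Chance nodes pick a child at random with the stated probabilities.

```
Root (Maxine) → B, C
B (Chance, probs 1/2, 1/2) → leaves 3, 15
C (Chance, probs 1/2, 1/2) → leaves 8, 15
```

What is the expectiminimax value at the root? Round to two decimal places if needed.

B (Chance): 1/2·3 + 1/2·15 = 9
C (Chance): 1/2·8 + 1/2·15 = 11.5
Root (Maxine): max(9, 11.5) = 11.5

11.5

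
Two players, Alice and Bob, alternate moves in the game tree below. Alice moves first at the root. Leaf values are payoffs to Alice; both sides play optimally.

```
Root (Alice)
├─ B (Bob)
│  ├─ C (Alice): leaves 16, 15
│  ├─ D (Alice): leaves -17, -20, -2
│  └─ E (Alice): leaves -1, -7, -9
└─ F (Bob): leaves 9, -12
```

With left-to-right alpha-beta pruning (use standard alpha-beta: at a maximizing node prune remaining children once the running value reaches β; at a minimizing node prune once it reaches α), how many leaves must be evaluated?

C [α=-∞,β=+∞]: v=16
D [α=-∞,β=16]: v=-2
E [α=-∞,β=-2]: v=-1 after child 1 ≥ β → β-cutoff, skip 2
B [α=-∞,β=+∞]: v=-2
F [α=-2,β=+∞]: v=-12
Root [α=-∞,β=+∞]: v=-2
Leaves evaluated: 8 of 10.

8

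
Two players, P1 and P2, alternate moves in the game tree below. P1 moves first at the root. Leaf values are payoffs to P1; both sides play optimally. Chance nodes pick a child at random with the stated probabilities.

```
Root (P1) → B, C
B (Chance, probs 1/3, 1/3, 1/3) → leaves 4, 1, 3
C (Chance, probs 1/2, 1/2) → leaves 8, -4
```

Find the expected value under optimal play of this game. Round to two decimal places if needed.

2.67

B (Chance): 1/3·4 + 1/3·1 + 1/3·3 = 2.67
C (Chance): 1/2·8 + 1/2·-4 = 2
Root (P1): max(2.67, 2) = 2.67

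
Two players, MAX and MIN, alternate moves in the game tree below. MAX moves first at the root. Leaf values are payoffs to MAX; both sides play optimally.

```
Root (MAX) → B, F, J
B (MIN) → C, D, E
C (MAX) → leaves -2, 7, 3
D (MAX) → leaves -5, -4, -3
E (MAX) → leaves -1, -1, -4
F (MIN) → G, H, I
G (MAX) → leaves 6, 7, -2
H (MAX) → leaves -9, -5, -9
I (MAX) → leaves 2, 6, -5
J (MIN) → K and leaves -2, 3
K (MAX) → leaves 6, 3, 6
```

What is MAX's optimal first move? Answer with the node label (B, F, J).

J

C (MAX): max(-2, 7, 3) = 7
D (MAX): max(-5, -4, -3) = -3
E (MAX): max(-1, -1, -4) = -1
B (MIN): min(7, -3, -1) = -3
G (MAX): max(6, 7, -2) = 7
H (MAX): max(-9, -5, -9) = -5
I (MAX): max(2, 6, -5) = 6
F (MIN): min(7, -5, 6) = -5
K (MAX): max(6, 3, 6) = 6
J (MIN): min(6, -2, 3) = -2
Root (MAX): max(-3, -5, -2) = -2
MAX picks the child with the highest value: J (value -2).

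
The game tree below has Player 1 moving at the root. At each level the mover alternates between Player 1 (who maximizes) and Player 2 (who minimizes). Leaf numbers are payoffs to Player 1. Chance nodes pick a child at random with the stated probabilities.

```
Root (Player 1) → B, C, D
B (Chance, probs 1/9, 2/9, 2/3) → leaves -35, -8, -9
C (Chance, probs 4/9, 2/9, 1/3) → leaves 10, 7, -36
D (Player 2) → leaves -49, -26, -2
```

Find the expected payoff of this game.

-6

B (Chance): 1/9·-35 + 2/9·-8 + 2/3·-9 = -11.67
C (Chance): 4/9·10 + 2/9·7 + 1/3·-36 = -6
D (Player 2): min(-49, -26, -2) = -49
Root (Player 1): max(-11.67, -6, -49) = -6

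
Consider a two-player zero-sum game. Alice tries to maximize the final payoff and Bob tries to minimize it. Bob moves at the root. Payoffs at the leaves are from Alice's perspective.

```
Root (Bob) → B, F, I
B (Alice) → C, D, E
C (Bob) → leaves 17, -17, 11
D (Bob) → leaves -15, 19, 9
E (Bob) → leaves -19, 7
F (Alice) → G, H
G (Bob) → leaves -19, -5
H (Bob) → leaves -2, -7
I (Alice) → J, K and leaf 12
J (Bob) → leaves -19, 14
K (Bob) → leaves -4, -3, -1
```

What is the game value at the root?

-15

C (Bob): min(17, -17, 11) = -17
D (Bob): min(-15, 19, 9) = -15
E (Bob): min(-19, 7) = -19
B (Alice): max(-17, -15, -19) = -15
G (Bob): min(-19, -5) = -19
H (Bob): min(-2, -7) = -7
F (Alice): max(-19, -7) = -7
J (Bob): min(-19, 14) = -19
K (Bob): min(-4, -3, -1) = -4
I (Alice): max(-19, -4, 12) = 12
Root (Bob): min(-15, -7, 12) = -15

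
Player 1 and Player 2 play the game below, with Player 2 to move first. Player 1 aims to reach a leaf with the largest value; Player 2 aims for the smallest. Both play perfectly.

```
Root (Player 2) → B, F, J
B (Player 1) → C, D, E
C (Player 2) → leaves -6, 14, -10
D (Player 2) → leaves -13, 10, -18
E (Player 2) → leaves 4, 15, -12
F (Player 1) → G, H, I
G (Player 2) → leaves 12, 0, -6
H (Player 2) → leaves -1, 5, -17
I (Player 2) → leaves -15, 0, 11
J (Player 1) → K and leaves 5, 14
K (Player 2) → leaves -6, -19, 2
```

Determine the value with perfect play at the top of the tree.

-10

C (Player 2): min(-6, 14, -10) = -10
D (Player 2): min(-13, 10, -18) = -18
E (Player 2): min(4, 15, -12) = -12
B (Player 1): max(-10, -18, -12) = -10
G (Player 2): min(12, 0, -6) = -6
H (Player 2): min(-1, 5, -17) = -17
I (Player 2): min(-15, 0, 11) = -15
F (Player 1): max(-6, -17, -15) = -6
K (Player 2): min(-6, -19, 2) = -19
J (Player 1): max(-19, 5, 14) = 14
Root (Player 2): min(-10, -6, 14) = -10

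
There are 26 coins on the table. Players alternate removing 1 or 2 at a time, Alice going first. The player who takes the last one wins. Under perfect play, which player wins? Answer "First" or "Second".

i:   0  1  2  3  4  5  6  7  8  9 10 11 12 13 14 15 16 17 18 19 20 21 22 23 24 25 26
     L  W  W  L  W  W  L  W  W  L  W  W  L  W  W  L  W  W  L  W  W  L  W  W  L  W  W
Position 26 is W, so the first player wins.

First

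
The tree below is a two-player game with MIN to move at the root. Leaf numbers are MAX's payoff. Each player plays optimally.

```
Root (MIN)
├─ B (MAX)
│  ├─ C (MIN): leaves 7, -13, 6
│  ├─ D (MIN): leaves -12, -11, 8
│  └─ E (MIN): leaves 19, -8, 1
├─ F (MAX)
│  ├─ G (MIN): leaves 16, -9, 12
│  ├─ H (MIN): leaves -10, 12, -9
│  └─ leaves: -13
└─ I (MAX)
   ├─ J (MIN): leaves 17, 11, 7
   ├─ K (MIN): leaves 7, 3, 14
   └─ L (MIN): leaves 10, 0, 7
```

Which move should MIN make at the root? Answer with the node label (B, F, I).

C (MIN): min(7, -13, 6) = -13
D (MIN): min(-12, -11, 8) = -12
E (MIN): min(19, -8, 1) = -8
B (MAX): max(-13, -12, -8) = -8
G (MIN): min(16, -9, 12) = -9
H (MIN): min(-10, 12, -9) = -10
F (MAX): max(-9, -10, -13) = -9
J (MIN): min(17, 11, 7) = 7
K (MIN): min(7, 3, 14) = 3
L (MIN): min(10, 0, 7) = 0
I (MAX): max(7, 3, 0) = 7
Root (MIN): min(-8, -9, 7) = -9
MIN picks the child with the lowest value: F (value -9).

F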